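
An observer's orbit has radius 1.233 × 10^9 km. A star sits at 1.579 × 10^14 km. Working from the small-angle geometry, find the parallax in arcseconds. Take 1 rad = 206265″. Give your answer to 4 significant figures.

1.611 arcsec

θ ≈ B/d = (1.233 × 10^9) / (1.579 × 10^14) = 7.8087 × 10^-6 rad.
In arcseconds: 7.8087 × 10^-6 × 206265 = 1.6107″.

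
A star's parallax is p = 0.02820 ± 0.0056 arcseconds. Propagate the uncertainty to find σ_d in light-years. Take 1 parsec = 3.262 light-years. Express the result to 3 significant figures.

23.0 ly

d = 1/p, so σ_d = σ_p / p².
σ_d = 0.00560 / (0.02820)² = 0.00560 / 0.00079524 = 7.0419 pc = 7.0419 × 3.262 ly = 22.971 ly.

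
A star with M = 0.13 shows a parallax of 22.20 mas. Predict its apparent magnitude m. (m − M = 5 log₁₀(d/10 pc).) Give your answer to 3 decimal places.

m = 3.398

d = 1/p = 1/0.02220″ = 45.045 pc.
m − M = 5 log₁₀ d − 5 = 5 log₁₀(45.045) − 5 = 8.2682 − 5 = 3.2682.
m = M + (m − M) = 0.13 + 3.2682 = 3.398.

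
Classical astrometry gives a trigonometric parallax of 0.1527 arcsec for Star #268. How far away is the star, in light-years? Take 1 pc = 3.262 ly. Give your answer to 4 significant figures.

21.36 light years

d = 1/p = 1/0.1527 = 6.5488 pc.
In light-years: 6.5488 × 3.262 = 21.362 ly.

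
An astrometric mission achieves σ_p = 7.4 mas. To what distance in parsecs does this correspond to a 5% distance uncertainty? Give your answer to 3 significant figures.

6.76 pc

σ_d/d = σ_p/p, so the condition is σ_p/p ≤ 0.05, i.e. p ≥ σ_p/0.05.
p_min = 7.4/0.05 = 148 mas = 0.148 arcsec.
d_max = 1/p_min = 1/0.148 = 6.7568 pc.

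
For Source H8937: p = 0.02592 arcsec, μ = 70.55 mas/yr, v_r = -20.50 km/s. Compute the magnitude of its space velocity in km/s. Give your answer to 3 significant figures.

d = 1/p = 1/0.02592″ = 38.58 pc.
μ = 70.55 mas/yr = 0.07055 ″/yr.
v_t = 4.740 μ d = 4.740 × 0.07055 × 38.58 = 12.901 km/s.
v = √(v_r² + v_t²) = √((-20.50)² + 12.901²) = √586.686 = 24.222 km/s.

24.2 km/s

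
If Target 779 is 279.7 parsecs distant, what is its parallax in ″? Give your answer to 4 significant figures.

p = 1/d = 1/279.7 = 0.0035753 arcsec.

0.003575 ″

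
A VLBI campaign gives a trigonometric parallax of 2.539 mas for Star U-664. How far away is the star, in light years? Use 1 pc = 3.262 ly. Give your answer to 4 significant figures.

p = 2.539 mas = 0.002539 arcsec.
d = 1/p = 1/0.002539 = 393.86 pc.
In light-years: 393.86 × 3.262 = 1284.8 ly.

1285 light years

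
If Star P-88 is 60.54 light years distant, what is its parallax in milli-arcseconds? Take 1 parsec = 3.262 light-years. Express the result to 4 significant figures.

53.88 mas

d = 60.54 ly ÷ 3.262 = 18.559 pc.
p = 1/d = 1/18.559 = 0.053882 arcsec.
= 0.053882 × 1000 = 53.882 mas.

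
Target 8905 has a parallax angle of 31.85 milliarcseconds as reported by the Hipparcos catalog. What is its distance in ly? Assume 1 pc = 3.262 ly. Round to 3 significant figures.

p = 31.85 milliarcseconds = 0.03185 arcsec.
d = 1/p = 1/0.03185 = 31.397 pc.
In light-years: 31.397 × 3.262 = 102.42 ly.

102 ly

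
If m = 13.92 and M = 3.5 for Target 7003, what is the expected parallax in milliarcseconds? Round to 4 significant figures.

m − M = 13.92 − 3.5 = 10.42.
d = 10^((m−M)/5 + 1) = 10^3.084 = 1213.4 pc.
p = 1/d = 1/1213.4 = 0.00082413 arcsec = 0.82413 mas.

0.8241 mas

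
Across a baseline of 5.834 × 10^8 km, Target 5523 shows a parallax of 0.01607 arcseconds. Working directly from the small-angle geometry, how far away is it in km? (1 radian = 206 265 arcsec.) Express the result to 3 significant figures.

7.49 × 10^15 km

θ = 0.01607″ = 0.01607/206265 = 7.7909 × 10^-8 rad.
d = B/θ = (5.834 × 10^8) / (7.7909 × 10^-8) = 7.4882 × 10^15 km.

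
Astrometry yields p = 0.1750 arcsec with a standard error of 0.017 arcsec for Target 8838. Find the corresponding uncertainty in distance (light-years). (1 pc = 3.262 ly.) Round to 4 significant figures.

d = 1/p, so σ_d = σ_p / p².
σ_d = 0.0170 / (0.1750)² = 0.0170 / 0.030625 = 0.5551 pc = 0.5551 × 3.262 ly = 1.8107 ly.

1.811 ly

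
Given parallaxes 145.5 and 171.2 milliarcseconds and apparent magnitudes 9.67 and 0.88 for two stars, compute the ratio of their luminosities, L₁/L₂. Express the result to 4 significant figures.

L₁/L₂ = 0.0004220

d₁ = 1/p₁ = 1/0.1455″ = 6.8729 pc; d₂ = 1/p₂ = 1/0.1712″ = 5.8411 pc.
M₁ = m₁ − 5 log₁₀ d₁ + 5 = 9.67 − 4.1857 + 5 = 10.4843.
M₂ = 0.88 − 3.8325 + 5 = 2.0475.
L₁/L₂ = 10^(0.4(M₂ − M₁)) = 10^(0.4 × (-8.4368)) = 10^(-3.37472) = 0.00042197.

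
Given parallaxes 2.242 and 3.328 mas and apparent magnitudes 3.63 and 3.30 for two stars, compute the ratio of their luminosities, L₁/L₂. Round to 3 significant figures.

L₁/L₂ = 1.63

d₁ = 1/p₁ = 1/0.002242″ = 446.03 pc; d₂ = 1/p₂ = 1/0.003328″ = 300.48 pc.
M₁ = m₁ − 5 log₁₀ d₁ + 5 = 3.63 − 13.2468 + 5 = -4.6168.
M₂ = 3.30 − 12.3891 + 5 = -4.0891.
L₁/L₂ = 10^(0.4(M₂ − M₁)) = 10^(0.4 × 0.5277) = 10^0.21108 = 1.6258.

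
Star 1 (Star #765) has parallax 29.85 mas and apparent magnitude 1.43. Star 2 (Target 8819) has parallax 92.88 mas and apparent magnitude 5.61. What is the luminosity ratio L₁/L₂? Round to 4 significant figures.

L₁/L₂ = 454.9

d₁ = 1/p₁ = 1/0.02985″ = 33.501 pc; d₂ = 1/p₂ = 1/0.09288″ = 10.767 pc.
M₁ = m₁ − 5 log₁₀ d₁ + 5 = 1.43 − 7.6253 + 5 = -1.1953.
M₂ = 5.61 − 5.1605 + 5 = 5.4495.
L₁/L₂ = 10^(0.4(M₂ − M₁)) = 10^(0.4 × 6.6448) = 10^2.65792 = 454.9.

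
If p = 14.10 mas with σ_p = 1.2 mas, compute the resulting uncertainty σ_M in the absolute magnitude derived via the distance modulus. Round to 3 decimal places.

M = m − 5 log₁₀ d + 5 = m + 5 log₁₀ p + 5, so ∂M/∂p = 5/(p ln 10).
σ_M = (5/ln 10) · (σ_p/p) = 2.1715 × 1.2/14.10 = 2.1715 × 0.085106 = 0.18481.

σ_M = 0.185 mag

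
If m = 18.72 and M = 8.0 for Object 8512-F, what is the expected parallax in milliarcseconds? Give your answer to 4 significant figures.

m − M = 18.72 − 8.0 = 10.72.
d = 10^((m−M)/5 + 1) = 10^3.144 = 1393.2 pc.
p = 1/d = 1/1393.2 = 0.00071777 arcsec = 0.71777 mas.

0.7178 mas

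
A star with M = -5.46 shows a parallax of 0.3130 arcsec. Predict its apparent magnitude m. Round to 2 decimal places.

m = -7.94

d = 1/p = 1/0.3130″ = 3.1949 pc.
m − M = 5 log₁₀ d − 5 = 5 log₁₀(3.1949) − 5 = 2.5223 − 5 = -2.4777.
m = M + (m − M) = -5.46 + (-2.4777) = -7.94.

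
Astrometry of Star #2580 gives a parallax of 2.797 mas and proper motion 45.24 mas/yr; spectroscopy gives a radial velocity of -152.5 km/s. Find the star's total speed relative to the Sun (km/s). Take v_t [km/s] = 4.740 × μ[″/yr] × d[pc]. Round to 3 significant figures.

171 km/s

d = 1/p = 1/0.002797″ = 357.53 pc.
μ = 45.24 mas/yr = 0.04524 ″/yr.
v_t = 4.740 μ d = 4.740 × 0.04524 × 357.53 = 76.668 km/s.
v = √(v_r² + v_t²) = √((-152.5)² + 76.668²) = √29134.2 = 170.69 km/s.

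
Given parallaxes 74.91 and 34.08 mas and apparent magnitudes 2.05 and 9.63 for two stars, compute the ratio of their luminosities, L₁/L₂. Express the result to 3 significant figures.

d₁ = 1/p₁ = 1/0.07491″ = 13.349 pc; d₂ = 1/p₂ = 1/0.03408″ = 29.343 pc.
M₁ = m₁ − 5 log₁₀ d₁ + 5 = 2.05 − 5.6272 + 5 = 1.4228.
M₂ = 9.63 − 7.3375 + 5 = 7.2925.
L₁/L₂ = 10^(0.4(M₂ − M₁)) = 10^(0.4 × 5.8697) = 10^2.34788 = 222.78.

L₁/L₂ = 223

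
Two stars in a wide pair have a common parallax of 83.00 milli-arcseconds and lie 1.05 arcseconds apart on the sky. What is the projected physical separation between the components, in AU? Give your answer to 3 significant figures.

12.7 AU

d = 1/p = 1/0.08300″ = 12.048 pc.
At distance d (pc), an angle of θ arcsec spans θ·d AU: s = 1.05 × 12.048 = 12.65 AU.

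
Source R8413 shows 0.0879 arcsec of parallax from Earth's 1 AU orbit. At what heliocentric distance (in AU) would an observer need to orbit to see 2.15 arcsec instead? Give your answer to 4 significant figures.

24.46 AU

Parallax scales linearly with baseline: p ∝ B, so B = p_target / p_Earth × 1 AU.
B = 2.15 / 0.0879 = 24.46 AU.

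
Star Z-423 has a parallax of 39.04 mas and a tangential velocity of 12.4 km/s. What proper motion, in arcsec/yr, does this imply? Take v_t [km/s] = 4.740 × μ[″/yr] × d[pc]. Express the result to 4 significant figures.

d = 1/p = 1/0.03904″ = 25.615 pc.
μ = v_t / (4.74 d) = 12.4 / (4.74 × 25.615) = 12.4 / 121.42 = 0.10212 ″/yr.

0.1021 arcsec/yr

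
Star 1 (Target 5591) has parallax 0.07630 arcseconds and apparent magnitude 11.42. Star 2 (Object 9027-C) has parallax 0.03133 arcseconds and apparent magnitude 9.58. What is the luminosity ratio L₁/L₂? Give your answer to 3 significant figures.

L₁/L₂ = 0.0310

d₁ = 1/p₁ = 1/0.07630″ = 13.106 pc; d₂ = 1/p₂ = 1/0.03133″ = 31.918 pc.
M₁ = m₁ − 5 log₁₀ d₁ + 5 = 11.42 − 5.5874 + 5 = 10.8326.
M₂ = 9.58 − 7.5202 + 5 = 7.0598.
L₁/L₂ = 10^(0.4(M₂ − M₁)) = 10^(0.4 × (-3.7728)) = 10^(-1.50912) = 0.030966.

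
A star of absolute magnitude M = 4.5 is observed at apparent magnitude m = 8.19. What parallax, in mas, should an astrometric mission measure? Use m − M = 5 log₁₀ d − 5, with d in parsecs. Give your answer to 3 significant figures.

18.3 mas

m − M = 8.19 − 4.5 = 3.69.
d = 10^((m−M)/5 + 1) = 10^1.738 = 54.702 pc.
p = 1/d = 1/54.702 = 0.018281 arcsec = 18.281 mas.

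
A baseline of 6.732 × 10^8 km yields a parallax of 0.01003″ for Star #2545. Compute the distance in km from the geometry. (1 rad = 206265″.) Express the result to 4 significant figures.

θ = 0.01003″ = 0.01003/206265 = 4.8627 × 10^-8 rad.
d = B/θ = (6.732 × 10^8) / (4.8627 × 10^-8) = 1.3844 × 10^16 km.

1.384 × 10^16 km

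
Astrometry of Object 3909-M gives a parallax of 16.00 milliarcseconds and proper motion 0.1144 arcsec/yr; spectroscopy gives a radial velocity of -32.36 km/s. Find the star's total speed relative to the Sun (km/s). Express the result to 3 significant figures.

46.9 km/s

d = 1/p = 1/0.01600″ = 62.5 pc.
v_t = 4.740 μ d = 4.740 × 0.1144 × 62.5 = 33.891 km/s.
v = √(v_r² + v_t²) = √((-32.36)² + 33.891²) = √2195.77 = 46.859 km/s.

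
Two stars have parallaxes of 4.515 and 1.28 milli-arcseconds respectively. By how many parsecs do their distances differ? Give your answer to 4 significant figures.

d_A = 1/0.004515″ = 221.48 pc; d_B = 1/0.001280″ = 781.25 pc.
|d_B − d_A| = |781.25 − 221.48| = 559.77 pc.

559.8 pc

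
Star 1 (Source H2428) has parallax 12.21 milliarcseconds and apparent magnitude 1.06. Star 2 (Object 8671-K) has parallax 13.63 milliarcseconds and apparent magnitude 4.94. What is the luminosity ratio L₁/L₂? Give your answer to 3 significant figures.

L₁/L₂ = 44.4

d₁ = 1/p₁ = 1/0.01221″ = 81.9 pc; d₂ = 1/p₂ = 1/0.01363″ = 73.368 pc.
M₁ = m₁ − 5 log₁₀ d₁ + 5 = 1.06 − 9.5664 + 5 = -3.5064.
M₂ = 4.94 − 9.3275 + 5 = 0.6125.
L₁/L₂ = 10^(0.4(M₂ − M₁)) = 10^(0.4 × 4.1189) = 10^1.64756 = 44.418.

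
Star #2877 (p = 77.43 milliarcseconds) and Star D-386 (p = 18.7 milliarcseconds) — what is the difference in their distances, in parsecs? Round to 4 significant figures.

40.56 pc

d_A = 1/0.07743″ = 12.915 pc; d_B = 1/0.01870″ = 53.476 pc.
|d_B − d_A| = |53.476 − 12.915| = 40.561 pc.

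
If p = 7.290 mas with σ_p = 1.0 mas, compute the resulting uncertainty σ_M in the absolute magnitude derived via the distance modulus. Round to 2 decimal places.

M = m − 5 log₁₀ d + 5 = m + 5 log₁₀ p + 5, so ∂M/∂p = 5/(p ln 10).
σ_M = (5/ln 10) · (σ_p/p) = 2.1715 × 1.0/7.290 = 2.1715 × 0.13717 = 0.29786.

σ_M = 0.30 mag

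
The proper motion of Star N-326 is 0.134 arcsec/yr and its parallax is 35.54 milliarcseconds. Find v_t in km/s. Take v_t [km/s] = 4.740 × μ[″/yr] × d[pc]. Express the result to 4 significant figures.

17.87 km/s

d = 1/p = 1/0.03554″ = 28.137 pc.
v_t = 4.74 × μ × d = 4.74 × 0.134 × 28.137 = 17.871 km/s.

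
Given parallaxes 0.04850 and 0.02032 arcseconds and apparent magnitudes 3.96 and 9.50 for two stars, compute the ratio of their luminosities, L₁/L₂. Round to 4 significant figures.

L₁/L₂ = 28.86

d₁ = 1/p₁ = 1/0.04850″ = 20.619 pc; d₂ = 1/p₂ = 1/0.02032″ = 49.213 pc.
M₁ = m₁ − 5 log₁₀ d₁ + 5 = 3.96 − 6.5713 + 5 = 2.3887.
M₂ = 9.50 − 8.4604 + 5 = 6.0396.
L₁/L₂ = 10^(0.4(M₂ − M₁)) = 10^(0.4 × 3.6509) = 10^1.46036 = 28.864.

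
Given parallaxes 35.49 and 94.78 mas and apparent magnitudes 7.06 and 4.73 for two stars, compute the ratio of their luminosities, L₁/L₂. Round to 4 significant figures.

L₁/L₂ = 0.8341

d₁ = 1/p₁ = 1/0.03549″ = 28.177 pc; d₂ = 1/p₂ = 1/0.09478″ = 10.551 pc.
M₁ = m₁ − 5 log₁₀ d₁ + 5 = 7.06 − 7.2495 + 5 = 4.8105.
M₂ = 4.73 − 5.1165 + 5 = 4.6135.
L₁/L₂ = 10^(0.4(M₂ − M₁)) = 10^(0.4 × (-0.1970)) = 10^(-0.07880) = 0.83407.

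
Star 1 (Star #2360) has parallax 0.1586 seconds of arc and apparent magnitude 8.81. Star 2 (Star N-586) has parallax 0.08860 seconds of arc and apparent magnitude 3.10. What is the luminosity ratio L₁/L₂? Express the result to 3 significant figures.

L₁/L₂ = 0.00162

d₁ = 1/p₁ = 1/0.1586″ = 6.3052 pc; d₂ = 1/p₂ = 1/0.08860″ = 11.287 pc.
M₁ = m₁ − 5 log₁₀ d₁ + 5 = 8.81 − 3.9985 + 5 = 9.8115.
M₂ = 3.10 − 5.2629 + 5 = 2.8371.
L₁/L₂ = 10^(0.4(M₂ − M₁)) = 10^(0.4 × (-6.9744)) = 10^(-2.78976) = 0.0016227.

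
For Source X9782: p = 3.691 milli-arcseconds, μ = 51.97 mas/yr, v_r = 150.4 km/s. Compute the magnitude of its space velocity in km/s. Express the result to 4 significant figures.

164.5 km/s

d = 1/p = 1/0.003691″ = 270.93 pc.
μ = 51.97 mas/yr = 0.05197 ″/yr.
v_t = 4.740 μ d = 4.740 × 0.05197 × 270.93 = 66.74 km/s.
v = √(v_r² + v_t²) = √(150.4² + 66.74²) = √27074.4 = 164.54 km/s.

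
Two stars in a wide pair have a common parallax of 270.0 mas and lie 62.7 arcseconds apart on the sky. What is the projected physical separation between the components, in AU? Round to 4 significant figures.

d = 1/p = 1/0.2700″ = 3.7037 pc.
At distance d (pc), an angle of θ arcsec spans θ·d AU: s = 62.7 × 3.7037 = 232.22 AU.

232.2 AU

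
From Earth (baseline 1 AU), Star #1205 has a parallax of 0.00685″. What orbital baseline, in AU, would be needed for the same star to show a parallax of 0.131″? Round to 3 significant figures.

Parallax scales linearly with baseline: p ∝ B, so B = p_target / p_Earth × 1 AU.
B = 0.131 / 0.00685 = 19.124 AU.

19.1 AU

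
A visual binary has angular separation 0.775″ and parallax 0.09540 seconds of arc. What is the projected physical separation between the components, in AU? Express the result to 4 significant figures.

8.124 AU

d = 1/p = 1/0.09540″ = 10.482 pc.
At distance d (pc), an angle of θ arcsec spans θ·d AU: s = 0.775 × 10.482 = 8.1236 AU.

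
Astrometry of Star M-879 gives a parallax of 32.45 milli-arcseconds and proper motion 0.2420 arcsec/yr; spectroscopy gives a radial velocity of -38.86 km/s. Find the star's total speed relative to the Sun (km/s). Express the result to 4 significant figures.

52.53 km/s

d = 1/p = 1/0.03245″ = 30.817 pc.
v_t = 4.740 μ d = 4.740 × 0.2420 × 30.817 = 35.35 km/s.
v = √(v_r² + v_t²) = √((-38.86)² + 35.35²) = √2759.72 = 52.533 km/s.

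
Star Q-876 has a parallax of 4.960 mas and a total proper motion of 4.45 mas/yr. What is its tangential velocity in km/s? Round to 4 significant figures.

4.253 km/s

d = 1/p = 1/0.004960″ = 201.61 pc.
μ = 4.45 mas/yr = 0.00445 ″/yr.
v_t = 4.74 × μ × d = 4.74 × 0.00445 × 201.61 = 4.2526 km/s.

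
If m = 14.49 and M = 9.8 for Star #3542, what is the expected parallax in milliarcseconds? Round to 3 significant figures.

m − M = 14.49 − 9.8 = 4.69.
d = 10^((m−M)/5 + 1) = 10^1.938 = 86.696 pc.
p = 1/d = 1/86.696 = 0.011535 arcsec = 11.535 mas.

11.5 mas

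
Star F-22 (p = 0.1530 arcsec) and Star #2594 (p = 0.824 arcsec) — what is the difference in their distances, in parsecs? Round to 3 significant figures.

5.32 pc

d_A = 1/0.1530″ = 6.5359 pc; d_B = 1/0.8240″ = 1.2136 pc.
|d_B − d_A| = |1.2136 − 6.5359| = 5.3223 pc.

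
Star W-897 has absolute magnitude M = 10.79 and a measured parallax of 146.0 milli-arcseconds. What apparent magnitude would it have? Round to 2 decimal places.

d = 1/p = 1/0.1460″ = 6.8493 pc.
m − M = 5 log₁₀ d − 5 = 5 log₁₀(6.8493) − 5 = 4.1782 − 5 = -0.8218.
m = M + (m − M) = 10.79 + (-0.8218) = 9.97.

m = 9.97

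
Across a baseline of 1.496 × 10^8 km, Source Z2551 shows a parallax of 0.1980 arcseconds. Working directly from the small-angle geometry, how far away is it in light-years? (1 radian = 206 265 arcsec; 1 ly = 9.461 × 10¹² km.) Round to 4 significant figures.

θ = 0.1980″ = 0.1980/206265 = 9.5993 × 10^-7 rad.
d = B/θ = (1.496 × 10^8) / (9.5993 × 10^-7) = 1.5584 × 10^14 km = (1.5584 × 10^14) / (9.461 × 10^12) ly = 16.472 ly.

16.47 ly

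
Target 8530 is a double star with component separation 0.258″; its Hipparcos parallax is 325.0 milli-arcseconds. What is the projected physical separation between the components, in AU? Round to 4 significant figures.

0.7938 AU

d = 1/p = 1/0.3250″ = 3.0769 pc.
At distance d (pc), an angle of θ arcsec spans θ·d AU: s = 0.258 × 3.0769 = 0.79384 AU.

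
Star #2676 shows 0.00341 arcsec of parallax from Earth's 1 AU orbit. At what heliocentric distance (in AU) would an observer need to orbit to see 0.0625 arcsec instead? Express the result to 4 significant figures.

18.33 AU

Parallax scales linearly with baseline: p ∝ B, so B = p_target / p_Earth × 1 AU.
B = 0.0625 / 0.00341 = 18.328 AU.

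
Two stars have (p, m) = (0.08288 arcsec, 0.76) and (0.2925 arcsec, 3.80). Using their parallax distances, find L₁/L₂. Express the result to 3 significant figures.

d₁ = 1/p₁ = 1/0.08288″ = 12.066 pc; d₂ = 1/p₂ = 1/0.2925″ = 3.4188 pc.
M₁ = m₁ − 5 log₁₀ d₁ + 5 = 0.76 − 5.4078 + 5 = 0.3522.
M₂ = 3.80 − 2.6694 + 5 = 6.1306.
L₁/L₂ = 10^(0.4(M₂ − M₁)) = 10^(0.4 × 5.7784) = 10^2.31136 = 204.81.

L₁/L₂ = 205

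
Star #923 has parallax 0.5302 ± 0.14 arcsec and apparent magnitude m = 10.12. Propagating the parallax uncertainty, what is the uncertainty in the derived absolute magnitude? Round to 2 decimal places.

M = m − 5 log₁₀ d + 5 = m + 5 log₁₀ p + 5, so ∂M/∂p = 5/(p ln 10).
σ_M = (5/ln 10) · (σ_p/p) = 2.1715 × 0.14/0.5302 = 2.1715 × 0.26405 = 0.57338.

σ_M = 0.57 mag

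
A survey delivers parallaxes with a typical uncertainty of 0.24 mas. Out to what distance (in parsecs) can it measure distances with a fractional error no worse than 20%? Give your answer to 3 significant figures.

833 pc

σ_d/d = σ_p/p, so the condition is σ_p/p ≤ 0.20, i.e. p ≥ σ_p/0.20.
p_min = 0.24/0.20 = 1.2 mas = 0.0012 arcsec.
d_max = 1/p_min = 1/0.0012 = 833.33 pc.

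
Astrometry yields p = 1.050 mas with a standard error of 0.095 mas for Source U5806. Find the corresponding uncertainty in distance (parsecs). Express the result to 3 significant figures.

86.2 pc

d = 1/p, so σ_d = σ_p / p².
σ_d = 0.0000950 / (0.001050)² = 0.0000950 / 0.0000011025 = 86.168 pc.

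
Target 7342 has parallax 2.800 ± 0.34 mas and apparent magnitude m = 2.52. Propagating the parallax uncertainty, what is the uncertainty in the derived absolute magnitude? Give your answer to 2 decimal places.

M = m − 5 log₁₀ d + 5 = m + 5 log₁₀ p + 5, so ∂M/∂p = 5/(p ln 10).
σ_M = (5/ln 10) · (σ_p/p) = 2.1715 × 0.34/2.800 = 2.1715 × 0.12143 = 0.26369.

σ_M = 0.26 mag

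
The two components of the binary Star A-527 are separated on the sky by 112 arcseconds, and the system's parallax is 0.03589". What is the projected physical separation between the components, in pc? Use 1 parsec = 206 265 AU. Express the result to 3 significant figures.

d = 1/p = 1/0.03589″ = 27.863 pc.
At distance d (pc), an angle of θ arcsec spans θ·d AU: s = 112 × 27.863 = 3120.7 AU.
= 3120.7 / 206265 = 0.015130 pc.

0.0151 pc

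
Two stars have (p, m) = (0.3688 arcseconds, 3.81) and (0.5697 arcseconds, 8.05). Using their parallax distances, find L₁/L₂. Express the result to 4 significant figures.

L₁/L₂ = 118.5

d₁ = 1/p₁ = 1/0.3688″ = 2.7115 pc; d₂ = 1/p₂ = 1/0.5697″ = 1.7553 pc.
M₁ = m₁ − 5 log₁₀ d₁ + 5 = 3.81 − 2.1660 + 5 = 6.6440.
M₂ = 8.05 − 1.2218 + 5 = 11.8282.
L₁/L₂ = 10^(0.4(M₂ − M₁)) = 10^(0.4 × 5.1842) = 10^2.07368 = 118.49.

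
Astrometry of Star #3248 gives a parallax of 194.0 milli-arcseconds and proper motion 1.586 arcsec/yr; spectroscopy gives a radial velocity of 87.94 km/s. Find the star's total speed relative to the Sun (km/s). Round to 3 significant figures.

d = 1/p = 1/0.1940″ = 5.1546 pc.
v_t = 4.740 μ d = 4.740 × 1.586 × 5.1546 = 38.75 km/s.
v = √(v_r² + v_t²) = √(87.94² + 38.75²) = √9235.01 = 96.099 km/s.

96.1 km/s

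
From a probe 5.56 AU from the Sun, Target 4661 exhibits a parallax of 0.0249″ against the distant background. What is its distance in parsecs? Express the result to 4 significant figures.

With baseline B (in AU) and parallax p (in arcsec), d = B/p parsecs.
d = 5.56 / 0.0249 = 223.29 pc.

223.3 pc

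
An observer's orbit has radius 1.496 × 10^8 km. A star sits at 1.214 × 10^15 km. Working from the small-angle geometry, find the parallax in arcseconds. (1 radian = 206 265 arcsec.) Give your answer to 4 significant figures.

θ ≈ B/d = (1.496 × 10^8) / (1.214 × 10^15) = 1.2323 × 10^-7 rad.
In arcseconds: 1.2323 × 10^-7 × 206265 = 0.025418″.

0.02542 arcsec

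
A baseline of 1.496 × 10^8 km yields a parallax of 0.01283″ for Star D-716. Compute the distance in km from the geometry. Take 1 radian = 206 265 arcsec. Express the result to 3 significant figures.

2.41 × 10^15 km

θ = 0.01283″ = 0.01283/206265 = 6.2202 × 10^-8 rad.
d = B/θ = (1.496 × 10^8) / (6.2202 × 10^-8) = 2.4051 × 10^15 km.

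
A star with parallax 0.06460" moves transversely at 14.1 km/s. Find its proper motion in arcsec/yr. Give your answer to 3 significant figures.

d = 1/p = 1/0.06460″ = 15.48 pc.
μ = v_t / (4.74 d) = 14.1 / (4.74 × 15.48) = 14.1 / 73.375 = 0.19216 ″/yr.

0.192 arcsec/yr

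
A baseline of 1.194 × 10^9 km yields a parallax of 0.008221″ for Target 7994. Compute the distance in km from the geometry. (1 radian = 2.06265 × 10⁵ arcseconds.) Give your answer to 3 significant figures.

3.00 × 10^16 km

θ = 0.008221″ = 0.008221/206265 = 3.9856 × 10^-8 rad.
d = B/θ = (1.194 × 10^9) / (3.9856 × 10^-8) = 2.9958 × 10^16 km.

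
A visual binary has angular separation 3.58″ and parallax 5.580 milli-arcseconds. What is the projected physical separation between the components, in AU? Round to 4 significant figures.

641.6 AU

d = 1/p = 1/0.005580″ = 179.21 pc.
At distance d (pc), an angle of θ arcsec spans θ·d AU: s = 3.58 × 179.21 = 641.57 AU.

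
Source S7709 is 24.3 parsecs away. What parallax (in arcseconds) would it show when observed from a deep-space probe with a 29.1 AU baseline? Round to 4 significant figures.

p (arcsec) = B (AU) / d (pc).
p = 29.1 / 24.3 = 1.1975 arcsec.

1.198 arcsec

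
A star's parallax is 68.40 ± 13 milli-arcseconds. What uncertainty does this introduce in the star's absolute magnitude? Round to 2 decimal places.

M = m − 5 log₁₀ d + 5 = m + 5 log₁₀ p + 5, so ∂M/∂p = 5/(p ln 10).
σ_M = (5/ln 10) · (σ_p/p) = 2.1715 × 13/68.40 = 2.1715 × 0.19006 = 0.41272.

σ_M = 0.41 mag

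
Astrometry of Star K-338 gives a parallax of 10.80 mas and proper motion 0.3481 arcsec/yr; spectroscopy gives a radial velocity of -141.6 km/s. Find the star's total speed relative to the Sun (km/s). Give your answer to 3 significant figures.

d = 1/p = 1/0.01080″ = 92.593 pc.
v_t = 4.740 μ d = 4.740 × 0.3481 × 92.593 = 152.78 km/s.
v = √(v_r² + v_t²) = √((-141.6)² + 152.78²) = √43392.3 = 208.31 km/s.

208 km/s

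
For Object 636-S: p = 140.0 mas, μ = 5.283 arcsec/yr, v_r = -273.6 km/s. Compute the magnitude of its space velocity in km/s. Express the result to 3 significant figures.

327 km/s

d = 1/p = 1/0.1400″ = 7.1429 pc.
v_t = 4.740 μ d = 4.740 × 5.283 × 7.1429 = 178.87 km/s.
v = √(v_r² + v_t²) = √((-273.6)² + 178.87²) = √106851 = 326.88 km/s.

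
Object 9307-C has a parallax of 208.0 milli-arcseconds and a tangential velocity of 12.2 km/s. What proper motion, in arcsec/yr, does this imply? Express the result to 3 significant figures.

0.535 arcsec/yr

d = 1/p = 1/0.2080″ = 4.8077 pc.
μ = v_t / (4.74 d) = 12.2 / (4.74 × 4.8077) = 12.2 / 22.788 = 0.53537 ″/yr.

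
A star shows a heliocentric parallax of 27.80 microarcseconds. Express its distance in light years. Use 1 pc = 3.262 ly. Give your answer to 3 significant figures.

117000 light years

p = 27.80 microarcseconds = 0.00002780 arcsec.
d = 1/p = 1/0.00002780 = 35971 pc.
In light-years: 35971 × 3.262 = 1.1734 × 10^5 ly.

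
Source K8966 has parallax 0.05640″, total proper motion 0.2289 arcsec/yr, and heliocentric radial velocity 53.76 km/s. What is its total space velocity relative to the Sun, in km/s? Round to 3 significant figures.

57.1 km/s

d = 1/p = 1/0.05640″ = 17.73 pc.
v_t = 4.740 μ d = 4.740 × 0.2289 × 17.73 = 19.237 km/s.
v = √(v_r² + v_t²) = √(53.76² + 19.237²) = √3260.2 = 57.098 km/s.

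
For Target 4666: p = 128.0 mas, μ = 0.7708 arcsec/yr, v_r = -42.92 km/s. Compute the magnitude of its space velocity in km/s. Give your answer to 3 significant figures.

d = 1/p = 1/0.1280″ = 7.8125 pc.
v_t = 4.740 μ d = 4.740 × 0.7708 × 7.8125 = 28.544 km/s.
v = √(v_r² + v_t²) = √((-42.92)² + 28.544²) = √2656.89 = 51.545 km/s.

51.5 km/s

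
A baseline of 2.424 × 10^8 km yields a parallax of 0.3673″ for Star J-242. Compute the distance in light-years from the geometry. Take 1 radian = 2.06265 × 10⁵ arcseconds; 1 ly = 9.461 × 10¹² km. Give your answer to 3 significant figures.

θ = 0.3673″ = 0.3673/206265 = 1.7807 × 10^-6 rad.
d = B/θ = (2.424 × 10^8) / (1.7807 × 10^-6) = 1.3613 × 10^14 km = (1.3613 × 10^14) / (9.461 × 10^12) ly = 14.389 ly.

14.4 ly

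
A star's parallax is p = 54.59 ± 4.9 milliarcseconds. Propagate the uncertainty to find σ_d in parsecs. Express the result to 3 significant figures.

d = 1/p, so σ_d = σ_p / p².
σ_d = 0.00490 / (0.05459)² = 0.00490 / 0.0029801 = 1.6442 pc.

1.64 pc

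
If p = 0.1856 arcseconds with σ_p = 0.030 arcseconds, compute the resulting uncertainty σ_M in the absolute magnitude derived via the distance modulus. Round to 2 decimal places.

M = m − 5 log₁₀ d + 5 = m + 5 log₁₀ p + 5, so ∂M/∂p = 5/(p ln 10).
σ_M = (5/ln 10) · (σ_p/p) = 2.1715 × 0.030/0.1856 = 2.1715 × 0.16164 = 0.351.

σ_M = 0.35 mag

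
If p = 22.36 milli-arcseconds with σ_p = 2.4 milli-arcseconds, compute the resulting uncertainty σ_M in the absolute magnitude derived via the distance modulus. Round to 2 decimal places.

M = m − 5 log₁₀ d + 5 = m + 5 log₁₀ p + 5, so ∂M/∂p = 5/(p ln 10).
σ_M = (5/ln 10) · (σ_p/p) = 2.1715 × 2.4/22.36 = 2.1715 × 0.10733 = 0.23307.

σ_M = 0.23 mag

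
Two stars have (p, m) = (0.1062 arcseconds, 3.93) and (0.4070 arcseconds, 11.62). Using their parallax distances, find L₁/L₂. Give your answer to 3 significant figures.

L₁/L₂ = 17500

d₁ = 1/p₁ = 1/0.1062″ = 9.4162 pc; d₂ = 1/p₂ = 1/0.4070″ = 2.457 pc.
M₁ = m₁ − 5 log₁₀ d₁ + 5 = 3.93 − 4.8694 + 5 = 4.0606.
M₂ = 11.62 − 1.9520 + 5 = 14.6680.
L₁/L₂ = 10^(0.4(M₂ − M₁)) = 10^(0.4 × 10.6074) = 10^4.24296 = 17497.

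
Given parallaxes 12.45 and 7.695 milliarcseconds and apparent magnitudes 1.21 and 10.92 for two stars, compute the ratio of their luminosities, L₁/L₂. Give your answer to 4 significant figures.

d₁ = 1/p₁ = 1/0.01245″ = 80.321 pc; d₂ = 1/p₂ = 1/0.007695″ = 129.95 pc.
M₁ = m₁ − 5 log₁₀ d₁ + 5 = 1.21 − 9.5241 + 5 = -3.3141.
M₂ = 10.92 − 10.5689 + 5 = 5.3511.
L₁/L₂ = 10^(0.4(M₂ − M₁)) = 10^(0.4 × 8.6652) = 10^3.46608 = 2924.7.

L₁/L₂ = 2925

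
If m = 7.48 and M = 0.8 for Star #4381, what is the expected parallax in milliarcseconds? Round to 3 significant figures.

m − M = 7.48 − 0.8 = 6.68.
d = 10^((m−M)/5 + 1) = 10^2.336 = 216.77 pc.
p = 1/d = 1/216.77 = 0.0046132 arcsec = 4.6132 mas.

4.61 mas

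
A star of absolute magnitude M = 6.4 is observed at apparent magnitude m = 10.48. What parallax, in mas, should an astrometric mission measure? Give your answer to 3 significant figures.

m − M = 10.48 − 6.4 = 4.08.
d = 10^((m−M)/5 + 1) = 10^1.816 = 65.464 pc.
p = 1/d = 1/65.464 = 0.015276 arcsec = 15.276 mas.

15.3 mas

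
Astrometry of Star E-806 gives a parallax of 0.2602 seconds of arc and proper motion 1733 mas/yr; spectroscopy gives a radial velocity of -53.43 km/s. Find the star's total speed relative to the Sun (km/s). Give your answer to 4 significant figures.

62.06 km/s

d = 1/p = 1/0.2602″ = 3.8432 pc.
μ = 1733 mas/yr = 1.733 ″/yr.
v_t = 4.740 μ d = 4.740 × 1.733 × 3.8432 = 31.57 km/s.
v = √(v_r² + v_t²) = √((-53.43)² + 31.57²) = √3851.43 = 62.06 km/s.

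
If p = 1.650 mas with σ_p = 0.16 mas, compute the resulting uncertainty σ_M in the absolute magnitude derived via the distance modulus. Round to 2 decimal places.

σ_M = 0.21 mag

M = m − 5 log₁₀ d + 5 = m + 5 log₁₀ p + 5, so ∂M/∂p = 5/(p ln 10).
σ_M = (5/ln 10) · (σ_p/p) = 2.1715 × 0.16/1.650 = 2.1715 × 0.09697 = 0.21057.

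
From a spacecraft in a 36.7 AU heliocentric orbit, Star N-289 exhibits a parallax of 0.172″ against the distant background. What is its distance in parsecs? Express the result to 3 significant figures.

With baseline B (in AU) and parallax p (in arcsec), d = B/p parsecs.
d = 36.7 / 0.172 = 213.37 pc.

213 pc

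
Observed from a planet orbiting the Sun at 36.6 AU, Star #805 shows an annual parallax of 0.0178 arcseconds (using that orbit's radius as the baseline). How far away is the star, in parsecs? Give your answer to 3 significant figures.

2060 pc

With baseline B (in AU) and parallax p (in arcsec), d = B/p parsecs.
d = 36.6 / 0.0178 = 2056.2 pc.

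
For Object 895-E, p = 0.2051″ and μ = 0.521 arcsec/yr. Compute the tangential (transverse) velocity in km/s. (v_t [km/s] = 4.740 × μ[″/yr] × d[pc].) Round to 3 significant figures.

12.0 km/s

d = 1/p = 1/0.2051″ = 4.8757 pc.
v_t = 4.74 × μ × d = 4.74 × 0.521 × 4.8757 = 12.041 km/s.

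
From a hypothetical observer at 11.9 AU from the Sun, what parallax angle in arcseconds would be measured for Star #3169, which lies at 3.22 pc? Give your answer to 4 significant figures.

3.696 arcsec

p (arcsec) = B (AU) / d (pc).
p = 11.9 / 3.22 = 3.6957 arcsec.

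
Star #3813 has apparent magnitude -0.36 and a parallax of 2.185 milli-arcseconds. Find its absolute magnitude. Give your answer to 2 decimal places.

d = 1/p = 1/0.002185″ = 457.67 pc.
m − M = 5 log₁₀(457.67) − 5 = 13.3028 − 5 = 8.3028.
M = m − (m − M) = -0.36 − 8.3028 = -8.66.

M = -8.66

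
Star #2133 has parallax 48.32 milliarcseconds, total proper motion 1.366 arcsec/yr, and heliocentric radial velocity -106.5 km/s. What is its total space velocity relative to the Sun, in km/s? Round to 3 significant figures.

d = 1/p = 1/0.04832″ = 20.695 pc.
v_t = 4.740 μ d = 4.740 × 1.366 × 20.695 = 134 km/s.
v = √(v_r² + v_t²) = √((-106.5)² + 134²) = √29298.3 = 171.17 km/s.

171 km/s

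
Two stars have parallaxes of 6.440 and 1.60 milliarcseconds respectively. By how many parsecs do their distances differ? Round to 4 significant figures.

469.7 pc

d_A = 1/0.006440″ = 155.28 pc; d_B = 1/0.001600″ = 625 pc.
|d_B − d_A| = |625 − 155.28| = 469.72 pc.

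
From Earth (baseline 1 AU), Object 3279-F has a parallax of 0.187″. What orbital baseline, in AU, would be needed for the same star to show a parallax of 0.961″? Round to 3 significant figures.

5.14 AU

Parallax scales linearly with baseline: p ∝ B, so B = p_target / p_Earth × 1 AU.
B = 0.961 / 0.187 = 5.139 AU.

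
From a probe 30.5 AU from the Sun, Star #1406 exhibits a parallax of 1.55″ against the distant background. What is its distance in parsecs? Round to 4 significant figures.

With baseline B (in AU) and parallax p (in arcsec), d = B/p parsecs.
d = 30.5 / 1.55 = 19.677 pc.

19.68 pc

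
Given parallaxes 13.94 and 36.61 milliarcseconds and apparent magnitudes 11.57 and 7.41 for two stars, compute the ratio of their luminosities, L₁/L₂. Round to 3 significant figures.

d₁ = 1/p₁ = 1/0.01394″ = 71.736 pc; d₂ = 1/p₂ = 1/0.03661″ = 27.315 pc.
M₁ = m₁ − 5 log₁₀ d₁ + 5 = 11.57 − 9.2787 + 5 = 7.2913.
M₂ = 7.41 − 7.1820 + 5 = 5.2280.
L₁/L₂ = 10^(0.4(M₂ − M₁)) = 10^(0.4 × (-2.0633)) = 10^(-0.82532) = 0.14951.

L₁/L₂ = 0.150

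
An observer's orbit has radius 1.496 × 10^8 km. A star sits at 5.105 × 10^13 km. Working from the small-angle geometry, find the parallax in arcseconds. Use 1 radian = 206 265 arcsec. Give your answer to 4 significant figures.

0.6045 arcsec

θ ≈ B/d = (1.496 × 10^8) / (5.105 × 10^13) = 2.9305 × 10^-6 rad.
In arcseconds: 2.9305 × 10^-6 × 206265 = 0.60446″.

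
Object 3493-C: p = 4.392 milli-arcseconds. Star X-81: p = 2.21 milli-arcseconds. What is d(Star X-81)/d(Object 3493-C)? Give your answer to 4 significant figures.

Since d = 1/p, d_B/d_A = p_A/p_B.
= 4.392 / 2.21 = 1.9873.

1.987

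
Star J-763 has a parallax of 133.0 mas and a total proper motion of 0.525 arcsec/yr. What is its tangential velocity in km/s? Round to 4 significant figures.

18.71 km/s

d = 1/p = 1/0.1330″ = 7.5188 pc.
v_t = 4.74 × μ × d = 4.74 × 0.525 × 7.5188 = 18.711 km/s.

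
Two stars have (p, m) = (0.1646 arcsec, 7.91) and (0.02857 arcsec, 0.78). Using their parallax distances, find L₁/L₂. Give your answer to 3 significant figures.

L₁/L₂ = 4.24 × 10^-5

d₁ = 1/p₁ = 1/0.1646″ = 6.0753 pc; d₂ = 1/p₂ = 1/0.02857″ = 35.002 pc.
M₁ = m₁ − 5 log₁₀ d₁ + 5 = 7.91 − 3.9178 + 5 = 8.9922.
M₂ = 0.78 − 7.7205 + 5 = -1.9405.
L₁/L₂ = 10^(0.4(M₂ − M₁)) = 10^(0.4 × (-10.9327)) = 10^(-4.37308) = 0.000042356.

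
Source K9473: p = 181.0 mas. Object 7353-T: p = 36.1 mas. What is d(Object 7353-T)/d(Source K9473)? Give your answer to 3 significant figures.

5.01

Since d = 1/p, d_B/d_A = p_A/p_B.
= 181.0 / 36.1 = 5.0139.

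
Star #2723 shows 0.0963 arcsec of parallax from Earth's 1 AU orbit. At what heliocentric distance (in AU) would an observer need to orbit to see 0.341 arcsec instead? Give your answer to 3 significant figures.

Parallax scales linearly with baseline: p ∝ B, so B = p_target / p_Earth × 1 AU.
B = 0.341 / 0.0963 = 3.541 AU.

3.54 AU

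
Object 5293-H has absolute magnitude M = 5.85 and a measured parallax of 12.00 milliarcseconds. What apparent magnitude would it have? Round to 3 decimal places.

d = 1/p = 1/0.01200″ = 83.333 pc.
m − M = 5 log₁₀ d − 5 = 5 log₁₀(83.333) − 5 = 9.6041 − 5 = 4.6041.
m = M + (m − M) = 5.85 + 4.6041 = 10.454.

m = 10.454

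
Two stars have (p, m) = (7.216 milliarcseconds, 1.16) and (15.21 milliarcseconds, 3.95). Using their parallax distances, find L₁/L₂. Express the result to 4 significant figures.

L₁/L₂ = 58.03

d₁ = 1/p₁ = 1/0.007216″ = 138.58 pc; d₂ = 1/p₂ = 1/0.01521″ = 65.746 pc.
M₁ = m₁ − 5 log₁₀ d₁ + 5 = 1.16 − 10.7085 + 5 = -4.5485.
M₂ = 3.95 − 9.0893 + 5 = -0.1393.
L₁/L₂ = 10^(0.4(M₂ − M₁)) = 10^(0.4 × 4.4092) = 10^1.76368 = 58.034.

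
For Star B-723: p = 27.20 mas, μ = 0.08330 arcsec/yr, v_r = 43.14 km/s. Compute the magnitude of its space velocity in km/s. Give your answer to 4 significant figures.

45.52 km/s

d = 1/p = 1/0.02720″ = 36.765 pc.
v_t = 4.740 μ d = 4.740 × 0.08330 × 36.765 = 14.516 km/s.
v = √(v_r² + v_t²) = √(43.14² + 14.516²) = √2071.77 = 45.517 km/s.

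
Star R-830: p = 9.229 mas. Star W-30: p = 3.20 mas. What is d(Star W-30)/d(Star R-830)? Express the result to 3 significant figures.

Since d = 1/p, d_B/d_A = p_A/p_B.
= 9.229 / 3.20 = 2.8841.

2.88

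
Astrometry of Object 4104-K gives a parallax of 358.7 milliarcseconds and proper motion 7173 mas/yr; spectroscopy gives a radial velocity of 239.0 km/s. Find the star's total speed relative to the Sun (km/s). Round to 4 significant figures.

257.1 km/s

d = 1/p = 1/0.3587″ = 2.7878 pc.
μ = 7173 mas/yr = 7.173 ″/yr.
v_t = 4.740 μ d = 4.740 × 7.173 × 2.7878 = 94.785 km/s.
v = √(v_r² + v_t²) = √(239.0² + 94.785²) = √66105.2 = 257.11 km/s.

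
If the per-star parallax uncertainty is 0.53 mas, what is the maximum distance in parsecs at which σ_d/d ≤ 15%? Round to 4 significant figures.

σ_d/d = σ_p/p, so the condition is σ_p/p ≤ 0.15, i.e. p ≥ σ_p/0.15.
p_min = 0.53/0.15 = 3.5333 mas = 0.0035333 arcsec.
d_max = 1/p_min = 1/0.0035333 = 283.02 pc.

283.0 pc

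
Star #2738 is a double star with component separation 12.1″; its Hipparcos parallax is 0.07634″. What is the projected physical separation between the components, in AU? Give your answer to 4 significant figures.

158.5 AU

d = 1/p = 1/0.07634″ = 13.099 pc.
At distance d (pc), an angle of θ arcsec spans θ·d AU: s = 12.1 × 13.099 = 158.5 AU.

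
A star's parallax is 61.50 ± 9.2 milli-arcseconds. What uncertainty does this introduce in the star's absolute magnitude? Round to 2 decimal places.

σ_M = 0.32 mag

M = m − 5 log₁₀ d + 5 = m + 5 log₁₀ p + 5, so ∂M/∂p = 5/(p ln 10).
σ_M = (5/ln 10) · (σ_p/p) = 2.1715 × 9.2/61.50 = 2.1715 × 0.14959 = 0.32483.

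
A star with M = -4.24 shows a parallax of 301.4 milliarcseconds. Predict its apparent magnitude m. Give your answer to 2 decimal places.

d = 1/p = 1/0.3014″ = 3.3179 pc.
m − M = 5 log₁₀ d − 5 = 5 log₁₀(3.3179) − 5 = 2.6043 − 5 = -2.3957.
m = M + (m − M) = -4.24 + (-2.3957) = -6.64.

m = -6.64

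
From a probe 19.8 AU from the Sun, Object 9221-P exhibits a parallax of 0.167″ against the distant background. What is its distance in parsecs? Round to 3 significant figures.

119 pc

With baseline B (in AU) and parallax p (in arcsec), d = B/p parsecs.
d = 19.8 / 0.167 = 118.56 pc.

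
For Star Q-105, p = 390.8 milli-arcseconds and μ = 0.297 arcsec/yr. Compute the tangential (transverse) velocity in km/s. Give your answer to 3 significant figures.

3.60 km/s

d = 1/p = 1/0.3908″ = 2.5589 pc.
v_t = 4.74 × μ × d = 4.74 × 0.297 × 2.5589 = 3.6024 km/s.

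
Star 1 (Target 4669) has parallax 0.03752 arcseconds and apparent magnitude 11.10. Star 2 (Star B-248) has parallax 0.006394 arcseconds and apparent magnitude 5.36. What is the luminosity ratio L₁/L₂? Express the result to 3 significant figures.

d₁ = 1/p₁ = 1/0.03752″ = 26.652 pc; d₂ = 1/p₂ = 1/0.006394″ = 156.4 pc.
M₁ = m₁ − 5 log₁₀ d₁ + 5 = 11.10 − 7.1286 + 5 = 8.9714.
M₂ = 5.36 − 10.9712 + 5 = -0.6112.
L₁/L₂ = 10^(0.4(M₂ − M₁)) = 10^(0.4 × (-9.5826)) = 10^(-3.83304) = 0.00014688.

L₁/L₂ = 0.000147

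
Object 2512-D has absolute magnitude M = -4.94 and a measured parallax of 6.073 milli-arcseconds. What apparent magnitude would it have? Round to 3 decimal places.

d = 1/p = 1/0.006073″ = 164.66 pc.
m − M = 5 log₁₀ d − 5 = 5 log₁₀(164.66) − 5 = 11.0829 − 5 = 6.0829.
m = M + (m − M) = -4.94 + 6.0829 = 1.143.

m = 1.143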